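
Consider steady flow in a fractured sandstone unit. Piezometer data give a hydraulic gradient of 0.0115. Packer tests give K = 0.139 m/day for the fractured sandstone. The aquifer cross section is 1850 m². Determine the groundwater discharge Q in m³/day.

2.96

Hydraulic gradient i = 0.0115.
Darcy's law: Q = K · A · i = 0.1390 × 1850 × 0.01150 = 2.957 m³/day.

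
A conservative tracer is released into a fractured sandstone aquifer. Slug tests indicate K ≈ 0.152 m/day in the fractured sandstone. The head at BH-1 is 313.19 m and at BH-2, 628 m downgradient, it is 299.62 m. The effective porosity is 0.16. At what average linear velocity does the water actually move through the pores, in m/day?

0.0205

Hydraulic gradient i = (313.19 − 299.62) / 628 = 13.57 / 628 = 0.02161.
Darcy flux q = K · i = 0.1520 × 0.02161 = 0.003284 m/day.
Seepage velocity v = q / n_e = 0.003284 / 0.16 = 0.02053 m/day.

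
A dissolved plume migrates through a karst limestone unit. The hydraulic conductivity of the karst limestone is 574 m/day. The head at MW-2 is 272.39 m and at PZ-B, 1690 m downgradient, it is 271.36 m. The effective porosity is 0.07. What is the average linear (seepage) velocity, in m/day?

5.00

Hydraulic gradient i = (272.39 − 271.36) / 1690 = 1.03 / 1690 = 0.0006095.
Darcy flux q = K · i = 574.0 × 0.0006095 = 0.3498 m/day.
Seepage velocity v = q / n_e = 0.3498 / 0.07 = 4.998 m/day.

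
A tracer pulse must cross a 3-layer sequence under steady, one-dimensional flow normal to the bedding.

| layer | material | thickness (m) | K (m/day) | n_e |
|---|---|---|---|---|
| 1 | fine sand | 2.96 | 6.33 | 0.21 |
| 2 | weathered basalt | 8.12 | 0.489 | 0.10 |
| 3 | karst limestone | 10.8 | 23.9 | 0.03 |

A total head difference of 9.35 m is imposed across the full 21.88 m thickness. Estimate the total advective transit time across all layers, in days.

3.29

With flow normal to the layers, continuity requires the same specific discharge q through every layer.
Σ(b_i/K_i) = 2.96/6.33 + 8.12/0.489 + 10.8/23.9 = 17.52 d.
q = Δh / Σ(b_i/K_i) = 9.35 / 17.52 = 0.5335 m/day.
In each layer the seepage velocity is v_i = q/n_i, so the layer transit time is t_i = b_i·n_i / q:
  layer 1 (fine sand): t_1 = 2.96 × 0.21 / 0.5335 = 1.165 d
  layer 2 (weathered basalt): t_2 = 8.12 × 0.10 / 0.5335 = 1.522 d
  layer 3 (karst limestone): t_3 = 10.8 × 0.03 / 0.5335 = 0.6073 d
Total t = Σ t_i = 3.294 days.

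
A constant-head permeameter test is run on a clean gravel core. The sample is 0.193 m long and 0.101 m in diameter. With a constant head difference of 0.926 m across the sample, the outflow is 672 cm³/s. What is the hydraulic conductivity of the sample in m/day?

Cross-sectional area A = π·(d/2)² = π × (0.101/2)² = 0.008012 m².
Convert discharge: 672 cm³/s = 0.0006720 m³/s.
Darcy's law rearranged: K = Q·L / (A·Δh) = 0.0006720 × 0.193 / (0.008012 × 0.926) = 0.01748 m/s = 1510 m/day.

1510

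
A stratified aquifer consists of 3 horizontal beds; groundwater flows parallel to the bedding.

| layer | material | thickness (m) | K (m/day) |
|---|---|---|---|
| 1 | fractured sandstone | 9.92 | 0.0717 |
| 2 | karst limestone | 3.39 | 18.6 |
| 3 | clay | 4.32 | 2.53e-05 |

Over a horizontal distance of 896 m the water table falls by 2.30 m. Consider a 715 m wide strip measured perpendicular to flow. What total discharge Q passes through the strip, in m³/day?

Flow is parallel to layering, so each bed carries its own Darcy discharge and the transmissivities add.
Σ(K_i·b_i) = 0.0717×9.92 + 18.6×3.39 + 2.53e-05×4.32 = 63.77 m²/day.
Hydraulic gradient i = Δh / L = 2.30 / 896 = 0.002567.
Q = Σ(K_i·b_i) · W · i = 63.77 × 715 × 0.002567 = 117.0 m³/day.

117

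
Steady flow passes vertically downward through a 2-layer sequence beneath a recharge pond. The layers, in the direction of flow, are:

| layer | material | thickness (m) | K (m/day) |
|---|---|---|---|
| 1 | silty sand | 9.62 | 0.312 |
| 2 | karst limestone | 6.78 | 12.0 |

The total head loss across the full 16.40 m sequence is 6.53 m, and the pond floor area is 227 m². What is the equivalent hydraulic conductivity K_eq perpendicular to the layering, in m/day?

0.522

Flow is perpendicular to layering, so the layers act in series and the equivalent K is the thickness-weighted harmonic mean.
Total thickness L = 9.62 + 6.78 = 16.40 m.
Σ(b_i/K_i) = 9.62/0.312 + 6.78/12.0 = 31.40 d.
K_eq = L / Σ(b_i/K_i) = 16.40 / 31.40 = 0.5223 m/day.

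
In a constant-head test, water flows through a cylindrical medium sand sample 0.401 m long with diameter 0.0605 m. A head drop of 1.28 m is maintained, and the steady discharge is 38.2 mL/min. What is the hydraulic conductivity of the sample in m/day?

5.99

Cross-sectional area A = π·(d/2)² = π × (0.0605/2)² = 0.002875 m².
Convert discharge: 38.2 mL/min = 6.367e-07 m³/s.
Darcy's law rearranged: K = Q·L / (A·Δh) = 6.367e-07 × 0.401 / (0.002875 × 1.28) = 6.938e-05 m/s = 5.995 m/day.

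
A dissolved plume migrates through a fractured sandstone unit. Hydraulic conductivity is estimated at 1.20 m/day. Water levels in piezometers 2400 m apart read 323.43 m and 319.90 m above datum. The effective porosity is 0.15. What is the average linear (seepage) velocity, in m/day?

Hydraulic gradient i = (323.43 − 319.90) / 2400 = 3.53 / 2400 = 0.001471.
Darcy flux q = K · i = 1.200 × 0.001471 = 0.001765 m/day.
Seepage velocity v = q / n_e = 0.001765 / 0.15 = 0.01177 m/day.

0.0118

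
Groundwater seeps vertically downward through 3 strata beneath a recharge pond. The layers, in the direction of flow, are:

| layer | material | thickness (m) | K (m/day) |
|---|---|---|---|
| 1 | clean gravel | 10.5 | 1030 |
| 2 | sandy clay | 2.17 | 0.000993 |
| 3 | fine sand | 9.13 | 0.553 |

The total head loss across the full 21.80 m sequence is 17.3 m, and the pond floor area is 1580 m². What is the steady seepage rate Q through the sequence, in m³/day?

Flow is perpendicular to layering, so the layers act in series and the equivalent K is the thickness-weighted harmonic mean.
Total thickness L = 10.5 + 2.17 + 9.13 = 21.80 m.
Σ(b_i/K_i) = 10.5/1030 + 2.17/0.000993 + 9.13/0.553 = 2202 d.
K_eq = L / Σ(b_i/K_i) = 21.80 / 2202 = 0.009901 m/day.
Q = K_eq · A · (Δh/L) = 0.009901 × 1580 × (17.3/21.80) = 12.41 m³/day.

12.4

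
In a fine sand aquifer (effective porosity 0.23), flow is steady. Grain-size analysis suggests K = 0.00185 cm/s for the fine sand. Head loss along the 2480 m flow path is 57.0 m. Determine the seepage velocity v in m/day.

0.160

Convert K: 0.00185 cm/s × 864 = 1.598 m/day.
Hydraulic gradient i = Δh / L = 57.0 / 2480 = 0.02298.
Darcy flux q = K · i = 1.598 × 0.02298 = 0.03674 m/day.
Seepage velocity v = q / n_e = 0.03674 / 0.23 = 0.1597 m/day.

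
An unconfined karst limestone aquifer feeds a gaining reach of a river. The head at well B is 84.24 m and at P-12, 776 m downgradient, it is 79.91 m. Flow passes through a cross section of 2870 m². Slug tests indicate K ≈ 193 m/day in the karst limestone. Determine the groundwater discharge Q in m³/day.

3090

Hydraulic gradient i = (84.24 − 79.91) / 776 = 4.33 / 776 = 0.005580.
Darcy's law: Q = K · A · i = 193.0 × 2870 × 0.005580 = 3091 m³/day.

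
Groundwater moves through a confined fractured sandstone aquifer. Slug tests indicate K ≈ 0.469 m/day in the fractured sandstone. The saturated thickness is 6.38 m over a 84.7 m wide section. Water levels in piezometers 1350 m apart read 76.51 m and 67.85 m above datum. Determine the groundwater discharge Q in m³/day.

1.63

Cross-sectional area A = 84.7 × 6.38 = 540.4 m².
Hydraulic gradient i = (76.51 − 67.85) / 1350 = 8.66 / 1350 = 0.006415.
Darcy's law: Q = K · A · i = 0.4690 × 540.4 × 0.006415 = 1.626 m³/day.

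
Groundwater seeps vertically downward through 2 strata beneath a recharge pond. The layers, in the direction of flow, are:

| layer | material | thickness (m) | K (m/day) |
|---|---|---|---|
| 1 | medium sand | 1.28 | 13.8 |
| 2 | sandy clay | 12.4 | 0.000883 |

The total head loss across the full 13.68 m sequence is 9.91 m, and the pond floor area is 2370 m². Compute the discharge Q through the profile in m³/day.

Flow is perpendicular to layering, so the layers act in series and the equivalent K is the thickness-weighted harmonic mean.
Total thickness L = 1.28 + 12.4 = 13.68 m.
Σ(b_i/K_i) = 1.28/13.8 + 12.4/0.000883 = 14043 d.
K_eq = L / Σ(b_i/K_i) = 13.68 / 14043 = 0.0009741 m/day.
Q = K_eq · A · (Δh/L) = 0.0009741 × 2370 × (9.91/13.68) = 1.672 m³/day.

1.67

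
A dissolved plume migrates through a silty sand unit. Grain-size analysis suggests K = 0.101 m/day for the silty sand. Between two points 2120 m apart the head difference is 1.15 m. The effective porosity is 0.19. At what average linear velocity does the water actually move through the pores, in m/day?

0.000288

Hydraulic gradient i = Δh / L = 1.15 / 2120 = 0.0005425.
Darcy flux q = K · i = 0.1010 × 0.0005425 = 5.479e-05 m/day.
Seepage velocity v = q / n_e = 5.479e-05 / 0.19 = 0.0002884 m/day.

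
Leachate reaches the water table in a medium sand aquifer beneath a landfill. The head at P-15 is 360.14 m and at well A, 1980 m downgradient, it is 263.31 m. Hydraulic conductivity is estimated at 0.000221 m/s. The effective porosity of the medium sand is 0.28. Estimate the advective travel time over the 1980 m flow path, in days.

Convert K: 0.000221 m/s × 86400 = 19.09 m/day.
Hydraulic gradient i = (360.14 − 263.31) / 1980 = 96.83 / 1980 = 0.04890.
Darcy flux q = K · i = 19.09 × 0.04890 = 0.9338 m/day.
Seepage velocity v = q / n_e = 0.9338 / 0.28 = 3.335 m/day.
Travel time t = L / v = 1980 / 3.335 = 593.7 days.

594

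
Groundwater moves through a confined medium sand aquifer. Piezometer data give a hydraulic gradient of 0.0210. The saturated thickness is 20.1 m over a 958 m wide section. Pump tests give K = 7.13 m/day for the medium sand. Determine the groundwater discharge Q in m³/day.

Cross-sectional area A = 958 × 20.1 = 19256 m².
Hydraulic gradient i = 0.0210.
Darcy's law: Q = K · A · i = 7.130 × 19256 × 0.02100 = 2883 m³/day.

2880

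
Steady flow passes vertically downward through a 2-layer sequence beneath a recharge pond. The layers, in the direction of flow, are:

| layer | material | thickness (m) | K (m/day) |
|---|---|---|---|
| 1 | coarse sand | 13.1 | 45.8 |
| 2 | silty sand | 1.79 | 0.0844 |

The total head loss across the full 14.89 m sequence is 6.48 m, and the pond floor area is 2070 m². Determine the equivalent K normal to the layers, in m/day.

0.693

Flow is perpendicular to layering, so the layers act in series and the equivalent K is the thickness-weighted harmonic mean.
Total thickness L = 13.1 + 1.79 = 14.89 m.
Σ(b_i/K_i) = 13.1/45.8 + 1.79/0.0844 = 21.49 d.
K_eq = L / Σ(b_i/K_i) = 14.89 / 21.49 = 0.6927 m/day.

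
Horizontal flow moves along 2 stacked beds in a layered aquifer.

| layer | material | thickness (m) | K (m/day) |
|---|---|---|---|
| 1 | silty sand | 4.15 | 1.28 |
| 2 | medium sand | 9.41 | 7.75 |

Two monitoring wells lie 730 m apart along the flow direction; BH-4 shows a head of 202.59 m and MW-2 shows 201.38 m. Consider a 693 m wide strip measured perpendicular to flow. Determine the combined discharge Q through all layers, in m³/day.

Flow is parallel to layering, so each bed carries its own Darcy discharge and the transmissivities add.
Σ(K_i·b_i) = 1.28×4.15 + 7.75×9.41 = 78.24 m²/day.
Hydraulic gradient i = (202.59 − 201.38) / 730 = 1.21 / 730 = 0.001658.
Q = Σ(K_i·b_i) · W · i = 78.24 × 693 × 0.001658 = 89.87 m³/day.

89.9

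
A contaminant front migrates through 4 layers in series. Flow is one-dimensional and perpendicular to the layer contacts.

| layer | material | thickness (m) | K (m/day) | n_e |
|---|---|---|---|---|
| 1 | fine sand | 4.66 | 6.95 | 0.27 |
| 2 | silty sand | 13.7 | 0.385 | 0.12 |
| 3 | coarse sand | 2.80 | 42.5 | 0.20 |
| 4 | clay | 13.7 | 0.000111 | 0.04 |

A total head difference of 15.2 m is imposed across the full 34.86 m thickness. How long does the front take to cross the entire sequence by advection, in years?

89.2

With flow normal to the layers, continuity requires the same specific discharge q through every layer.
Σ(b_i/K_i) = 4.66/6.95 + 13.7/0.385 + 2.80/42.5 + 13.7/0.000111 = 1.235e+05 d.
q = Δh / Σ(b_i/K_i) = 15.2 / 1.235e+05 = 0.0001231 m/day.
In each layer the seepage velocity is v_i = q/n_i, so the layer transit time is t_i = b_i·n_i / q:
  layer 1 (fine sand): t_1 = 4.66 × 0.27 / 0.0001231 = 10220 d
  layer 2 (silty sand): t_2 = 13.7 × 0.12 / 0.0001231 = 13353 d
  layer 3 (coarse sand): t_3 = 2.80 × 0.20 / 0.0001231 = 4549 d
  layer 4 (clay): t_4 = 13.7 × 0.04 / 0.0001231 = 4451 d
Total t = Σ t_i = 32572 days = 89.18 years.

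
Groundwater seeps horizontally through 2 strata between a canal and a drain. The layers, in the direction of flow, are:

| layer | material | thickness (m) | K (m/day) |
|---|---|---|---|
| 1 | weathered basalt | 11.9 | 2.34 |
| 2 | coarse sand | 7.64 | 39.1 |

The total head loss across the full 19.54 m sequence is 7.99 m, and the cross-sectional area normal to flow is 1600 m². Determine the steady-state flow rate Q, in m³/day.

2420

Flow is perpendicular to layering, so the layers act in series and the equivalent K is the thickness-weighted harmonic mean.
Total thickness L = 11.9 + 7.64 = 19.54 m.
Σ(b_i/K_i) = 11.9/2.34 + 7.64/39.1 = 5.281 d.
K_eq = L / Σ(b_i/K_i) = 19.54 / 5.281 = 3.700 m/day.
Q = K_eq · A · (Δh/L) = 3.700 × 1600 × (7.99/19.54) = 2421 m³/day.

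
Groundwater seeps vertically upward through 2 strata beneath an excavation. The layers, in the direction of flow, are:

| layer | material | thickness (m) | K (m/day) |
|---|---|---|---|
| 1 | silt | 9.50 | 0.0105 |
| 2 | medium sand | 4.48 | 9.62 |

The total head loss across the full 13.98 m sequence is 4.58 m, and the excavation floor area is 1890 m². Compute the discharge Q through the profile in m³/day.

9.56

Flow is perpendicular to layering, so the layers act in series and the equivalent K is the thickness-weighted harmonic mean.
Total thickness L = 9.50 + 4.48 = 13.98 m.
Σ(b_i/K_i) = 9.50/0.0105 + 4.48/9.62 = 905.2 d.
K_eq = L / Σ(b_i/K_i) = 13.98 / 905.2 = 0.01544 m/day.
Q = K_eq · A · (Δh/L) = 0.01544 × 1890 × (4.58/13.98) = 9.562 m³/day.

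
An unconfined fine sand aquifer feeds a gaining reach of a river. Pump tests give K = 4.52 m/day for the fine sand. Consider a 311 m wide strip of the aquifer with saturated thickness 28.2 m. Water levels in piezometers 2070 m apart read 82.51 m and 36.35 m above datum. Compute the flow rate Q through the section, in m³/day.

884

Cross-sectional area A = 311 × 28.2 = 8770 m².
Hydraulic gradient i = (82.51 − 36.35) / 2070 = 46.16 / 2070 = 0.02230.
Darcy's law: Q = K · A · i = 4.520 × 8770 × 0.02230 = 884.0 m³/day.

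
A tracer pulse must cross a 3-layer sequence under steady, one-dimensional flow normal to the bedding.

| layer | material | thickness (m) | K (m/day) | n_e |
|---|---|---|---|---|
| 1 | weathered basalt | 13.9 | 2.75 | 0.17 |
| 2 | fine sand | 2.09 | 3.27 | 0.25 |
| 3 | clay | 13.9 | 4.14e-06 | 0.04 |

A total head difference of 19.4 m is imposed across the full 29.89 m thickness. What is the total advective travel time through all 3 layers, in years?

With flow normal to the layers, continuity requires the same specific discharge q through every layer.
Σ(b_i/K_i) = 13.9/2.75 + 2.09/3.27 + 13.9/4.14e-06 = 3.357e+06 d.
q = Δh / Σ(b_i/K_i) = 19.4 / 3.357e+06 = 5.778e-06 m/day.
In each layer the seepage velocity is v_i = q/n_i, so the layer transit time is t_i = b_i·n_i / q:
  layer 1 (weathered basalt): t_1 = 13.9 × 0.17 / 5.778e-06 = 4.090e+05 d
  layer 2 (fine sand): t_2 = 2.09 × 0.25 / 5.778e-06 = 90427 d
  layer 3 (clay): t_3 = 13.9 × 0.04 / 5.778e-06 = 96225 d
Total t = Σ t_i = 5.956e+05 days = 1631 years.

1630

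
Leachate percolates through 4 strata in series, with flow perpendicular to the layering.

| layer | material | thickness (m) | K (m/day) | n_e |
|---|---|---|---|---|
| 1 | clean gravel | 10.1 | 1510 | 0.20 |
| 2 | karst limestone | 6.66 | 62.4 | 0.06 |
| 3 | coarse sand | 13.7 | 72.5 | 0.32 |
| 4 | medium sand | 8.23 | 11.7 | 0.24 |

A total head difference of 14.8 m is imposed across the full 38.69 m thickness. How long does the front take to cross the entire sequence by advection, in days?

With flow normal to the layers, continuity requires the same specific discharge q through every layer.
Σ(b_i/K_i) = 10.1/1510 + 6.66/62.4 + 13.7/72.5 + 8.23/11.7 = 1.006 d.
q = Δh / Σ(b_i/K_i) = 14.8 / 1.006 = 14.71 m/day.
In each layer the seepage velocity is v_i = q/n_i, so the layer transit time is t_i = b_i·n_i / q:
  layer 1 (clean gravel): t_1 = 10.1 × 0.20 / 14.71 = 0.1373 d
  layer 2 (karst limestone): t_2 = 6.66 × 0.06 / 14.71 = 0.02716 d
  layer 3 (coarse sand): t_3 = 13.7 × 0.32 / 14.71 = 0.2979 d
  layer 4 (medium sand): t_4 = 8.23 × 0.24 / 14.71 = 0.1342 d
Total t = Σ t_i = 0.5966 days.

0.597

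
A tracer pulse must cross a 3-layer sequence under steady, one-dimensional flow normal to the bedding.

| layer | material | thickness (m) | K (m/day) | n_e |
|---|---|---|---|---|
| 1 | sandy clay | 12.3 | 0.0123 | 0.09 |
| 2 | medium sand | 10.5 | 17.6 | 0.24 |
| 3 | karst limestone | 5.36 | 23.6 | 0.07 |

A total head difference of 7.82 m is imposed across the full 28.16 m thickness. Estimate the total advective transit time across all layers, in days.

With flow normal to the layers, continuity requires the same specific discharge q through every layer.
Σ(b_i/K_i) = 12.3/0.0123 + 10.5/17.6 + 5.36/23.6 = 1001 d.
q = Δh / Σ(b_i/K_i) = 7.82 / 1001 = 0.007814 m/day.
In each layer the seepage velocity is v_i = q/n_i, so the layer transit time is t_i = b_i·n_i / q:
  layer 1 (sandy clay): t_1 = 12.3 × 0.09 / 0.007814 = 141.7 d
  layer 2 (medium sand): t_2 = 10.5 × 0.24 / 0.007814 = 322.5 d
  layer 3 (karst limestone): t_3 = 5.36 × 0.07 / 0.007814 = 48.02 d
Total t = Σ t_i = 512.2 days.

512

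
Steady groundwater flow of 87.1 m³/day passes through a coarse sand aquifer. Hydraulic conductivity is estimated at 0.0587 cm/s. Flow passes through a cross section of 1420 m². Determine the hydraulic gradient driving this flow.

Convert K: 0.0587 cm/s × 864 = 50.72 m/day.
From Q = K·A·i, i = Q / (K·A) = 87.1 / (50.72 × 1420) = 0.001209.

0.00121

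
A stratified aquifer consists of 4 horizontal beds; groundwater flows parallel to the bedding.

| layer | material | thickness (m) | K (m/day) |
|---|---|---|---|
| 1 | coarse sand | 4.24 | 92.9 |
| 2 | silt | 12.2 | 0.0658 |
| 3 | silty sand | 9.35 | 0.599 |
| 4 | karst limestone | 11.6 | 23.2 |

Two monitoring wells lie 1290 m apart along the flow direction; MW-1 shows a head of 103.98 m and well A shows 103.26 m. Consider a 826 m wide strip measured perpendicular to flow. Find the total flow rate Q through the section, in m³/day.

Flow is parallel to layering, so each bed carries its own Darcy discharge and the transmissivities add.
Σ(K_i·b_i) = 92.9×4.24 + 0.0658×12.2 + 0.599×9.35 + 23.2×11.6 = 669.4 m²/day.
Hydraulic gradient i = (103.98 − 103.26) / 1290 = 0.72 / 1290 = 0.0005581.
Q = Σ(K_i·b_i) · W · i = 669.4 × 826 × 0.0005581 = 308.6 m³/day.

309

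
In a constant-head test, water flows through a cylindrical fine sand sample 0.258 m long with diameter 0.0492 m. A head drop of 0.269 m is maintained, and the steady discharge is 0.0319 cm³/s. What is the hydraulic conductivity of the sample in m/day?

Cross-sectional area A = π·(d/2)² = π × (0.0492/2)² = 0.001901 m².
Convert discharge: 0.0319 cm³/s = 3.190e-08 m³/s.
Darcy's law rearranged: K = Q·L / (A·Δh) = 3.190e-08 × 0.258 / (0.001901 × 0.269) = 1.609e-05 m/s = 1.390 m/day.

1.39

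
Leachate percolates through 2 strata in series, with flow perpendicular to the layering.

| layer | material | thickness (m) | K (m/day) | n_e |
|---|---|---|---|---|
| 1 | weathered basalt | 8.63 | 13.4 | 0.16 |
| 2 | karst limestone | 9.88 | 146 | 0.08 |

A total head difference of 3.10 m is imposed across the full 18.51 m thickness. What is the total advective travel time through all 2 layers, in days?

With flow normal to the layers, continuity requires the same specific discharge q through every layer.
Σ(b_i/K_i) = 8.63/13.4 + 9.88/146 = 0.7117 d.
q = Δh / Σ(b_i/K_i) = 3.10 / 0.7117 = 4.356 m/day.
In each layer the seepage velocity is v_i = q/n_i, so the layer transit time is t_i = b_i·n_i / q:
  layer 1 (weathered basalt): t_1 = 8.63 × 0.16 / 4.356 = 0.3170 d
  layer 2 (karst limestone): t_2 = 9.88 × 0.08 / 4.356 = 0.1815 d
Total t = Σ t_i = 0.4985 days.

0.498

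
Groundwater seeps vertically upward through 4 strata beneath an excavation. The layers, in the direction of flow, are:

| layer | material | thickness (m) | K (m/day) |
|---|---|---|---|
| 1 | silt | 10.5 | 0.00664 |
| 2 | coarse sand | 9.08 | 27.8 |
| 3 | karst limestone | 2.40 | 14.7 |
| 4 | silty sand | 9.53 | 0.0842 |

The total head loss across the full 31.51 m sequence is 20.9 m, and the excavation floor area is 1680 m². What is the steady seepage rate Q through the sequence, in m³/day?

Flow is perpendicular to layering, so the layers act in series and the equivalent K is the thickness-weighted harmonic mean.
Total thickness L = 10.5 + 9.08 + 2.40 + 9.53 = 31.51 m.
Σ(b_i/K_i) = 10.5/0.00664 + 9.08/27.8 + 2.40/14.7 + 9.53/0.0842 = 1695 d.
K_eq = L / Σ(b_i/K_i) = 31.51 / 1695 = 0.01859 m/day.
Q = K_eq · A · (Δh/L) = 0.01859 × 1680 × (20.9/31.51) = 20.72 m³/day.

20.7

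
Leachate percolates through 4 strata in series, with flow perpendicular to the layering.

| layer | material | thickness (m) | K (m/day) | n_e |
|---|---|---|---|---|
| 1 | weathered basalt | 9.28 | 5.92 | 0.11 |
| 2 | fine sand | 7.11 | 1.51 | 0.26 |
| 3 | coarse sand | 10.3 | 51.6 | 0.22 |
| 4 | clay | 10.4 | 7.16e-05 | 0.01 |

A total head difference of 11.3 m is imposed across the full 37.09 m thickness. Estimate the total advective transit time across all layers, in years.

With flow normal to the layers, continuity requires the same specific discharge q through every layer.
Σ(b_i/K_i) = 9.28/5.92 + 7.11/1.51 + 10.3/51.6 + 10.4/7.16e-05 = 1.453e+05 d.
q = Δh / Σ(b_i/K_i) = 11.3 / 1.453e+05 = 7.779e-05 m/day.
In each layer the seepage velocity is v_i = q/n_i, so the layer transit time is t_i = b_i·n_i / q:
  layer 1 (weathered basalt): t_1 = 9.28 × 0.11 / 7.779e-05 = 13122 d
  layer 2 (fine sand): t_2 = 7.11 × 0.26 / 7.779e-05 = 23763 d
  layer 3 (coarse sand): t_3 = 10.3 × 0.22 / 7.779e-05 = 29129 d
  layer 4 (clay): t_4 = 10.4 × 0.01 / 7.779e-05 = 1337 d
Total t = Σ t_i = 67351 days = 184.4 years.

184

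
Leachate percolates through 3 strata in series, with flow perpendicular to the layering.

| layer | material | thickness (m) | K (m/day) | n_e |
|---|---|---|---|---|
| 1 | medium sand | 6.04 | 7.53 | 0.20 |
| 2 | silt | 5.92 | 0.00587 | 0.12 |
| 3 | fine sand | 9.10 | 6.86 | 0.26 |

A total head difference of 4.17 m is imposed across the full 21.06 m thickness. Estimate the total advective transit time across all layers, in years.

With flow normal to the layers, continuity requires the same specific discharge q through every layer.
Σ(b_i/K_i) = 6.04/7.53 + 5.92/0.00587 + 9.10/6.86 = 1011 d.
q = Δh / Σ(b_i/K_i) = 4.17 / 1011 = 0.004126 m/day.
In each layer the seepage velocity is v_i = q/n_i, so the layer transit time is t_i = b_i·n_i / q:
  layer 1 (medium sand): t_1 = 6.04 × 0.20 / 0.004126 = 292.8 d
  layer 2 (silt): t_2 = 5.92 × 0.12 / 0.004126 = 172.2 d
  layer 3 (fine sand): t_3 = 9.10 × 0.26 / 0.004126 = 573.4 d
Total t = Σ t_i = 1038 days = 2.843 years.

2.84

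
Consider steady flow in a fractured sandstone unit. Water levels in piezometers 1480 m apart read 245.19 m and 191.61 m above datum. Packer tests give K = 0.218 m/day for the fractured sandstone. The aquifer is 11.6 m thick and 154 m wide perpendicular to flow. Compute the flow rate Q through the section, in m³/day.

14.1

Cross-sectional area A = 154 × 11.6 = 1786 m².
Hydraulic gradient i = (245.19 − 191.61) / 1480 = 53.58 / 1480 = 0.03620.
Darcy's law: Q = K · A · i = 0.2180 × 1786 × 0.03620 = 14.10 m³/day.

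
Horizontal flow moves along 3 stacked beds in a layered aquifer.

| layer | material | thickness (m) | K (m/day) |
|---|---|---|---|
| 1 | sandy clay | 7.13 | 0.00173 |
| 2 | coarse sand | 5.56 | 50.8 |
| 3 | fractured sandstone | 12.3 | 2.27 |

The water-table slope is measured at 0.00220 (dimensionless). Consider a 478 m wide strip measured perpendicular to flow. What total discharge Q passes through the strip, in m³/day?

326

Flow is parallel to layering, so each bed carries its own Darcy discharge and the transmissivities add.
Σ(K_i·b_i) = 0.00173×7.13 + 50.8×5.56 + 2.27×12.3 = 310.4 m²/day.
Hydraulic gradient i = 0.00220.
Q = Σ(K_i·b_i) · W · i = 310.4 × 478 × 0.002200 = 326.4 m³/day.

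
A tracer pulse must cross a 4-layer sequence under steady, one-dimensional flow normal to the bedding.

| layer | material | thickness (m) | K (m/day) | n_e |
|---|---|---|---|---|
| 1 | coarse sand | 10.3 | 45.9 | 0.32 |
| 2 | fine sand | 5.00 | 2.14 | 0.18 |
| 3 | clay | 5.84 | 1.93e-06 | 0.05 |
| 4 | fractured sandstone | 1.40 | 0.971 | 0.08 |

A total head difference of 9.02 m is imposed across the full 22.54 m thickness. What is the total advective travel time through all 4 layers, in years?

4220

With flow normal to the layers, continuity requires the same specific discharge q through every layer.
Σ(b_i/K_i) = 10.3/45.9 + 5.00/2.14 + 5.84/1.93e-06 + 1.40/0.971 = 3.026e+06 d.
q = Δh / Σ(b_i/K_i) = 9.02 / 3.026e+06 = 2.981e-06 m/day.
In each layer the seepage velocity is v_i = q/n_i, so the layer transit time is t_i = b_i·n_i / q:
  layer 1 (coarse sand): t_1 = 10.3 × 0.32 / 2.981e-06 = 1.106e+06 d
  layer 2 (fine sand): t_2 = 5.00 × 0.18 / 2.981e-06 = 3.019e+05 d
  layer 3 (clay): t_3 = 5.84 × 0.05 / 2.981e-06 = 97956 d
  layer 4 (fractured sandstone): t_4 = 1.40 × 0.08 / 2.981e-06 = 37572 d
Total t = Σ t_i = 1.543e+06 days = 4225 years.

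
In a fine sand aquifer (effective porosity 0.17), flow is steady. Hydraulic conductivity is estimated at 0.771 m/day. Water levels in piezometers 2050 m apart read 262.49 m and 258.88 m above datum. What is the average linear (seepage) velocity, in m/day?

0.00799

Hydraulic gradient i = (262.49 − 258.88) / 2050 = 3.61 / 2050 = 0.001761.
Darcy flux q = K · i = 0.7710 × 0.001761 = 0.001358 m/day.
Seepage velocity v = q / n_e = 0.001358 / 0.17 = 0.007987 m/day.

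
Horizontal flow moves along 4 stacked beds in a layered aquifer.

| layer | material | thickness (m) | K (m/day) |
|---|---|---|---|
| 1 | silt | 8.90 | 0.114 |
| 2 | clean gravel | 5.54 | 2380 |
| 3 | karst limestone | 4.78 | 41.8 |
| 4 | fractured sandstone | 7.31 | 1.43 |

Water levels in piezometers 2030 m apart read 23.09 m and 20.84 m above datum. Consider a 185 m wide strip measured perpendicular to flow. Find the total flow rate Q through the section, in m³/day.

2750

Flow is parallel to layering, so each bed carries its own Darcy discharge and the transmissivities add.
Σ(K_i·b_i) = 0.114×8.90 + 2380×5.54 + 41.8×4.78 + 1.43×7.31 = 13396 m²/day.
Hydraulic gradient i = (23.09 − 20.84) / 2030 = 2.25 / 2030 = 0.001108.
Q = Σ(K_i·b_i) · W · i = 13396 × 185 × 0.001108 = 2747 m³/day.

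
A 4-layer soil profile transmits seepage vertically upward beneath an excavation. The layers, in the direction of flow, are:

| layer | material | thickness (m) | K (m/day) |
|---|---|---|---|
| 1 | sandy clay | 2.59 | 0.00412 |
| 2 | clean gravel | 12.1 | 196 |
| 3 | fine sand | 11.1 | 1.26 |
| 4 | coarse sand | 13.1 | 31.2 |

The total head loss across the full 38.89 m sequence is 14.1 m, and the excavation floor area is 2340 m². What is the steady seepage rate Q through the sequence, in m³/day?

51.7

Flow is perpendicular to layering, so the layers act in series and the equivalent K is the thickness-weighted harmonic mean.
Total thickness L = 2.59 + 12.1 + 11.1 + 13.1 = 38.89 m.
Σ(b_i/K_i) = 2.59/0.00412 + 12.1/196 + 11.1/1.26 + 13.1/31.2 = 637.9 d.
K_eq = L / Σ(b_i/K_i) = 38.89 / 637.9 = 0.06096 m/day.
Q = K_eq · A · (Δh/L) = 0.06096 × 2340 × (14.1/38.89) = 51.72 m³/day.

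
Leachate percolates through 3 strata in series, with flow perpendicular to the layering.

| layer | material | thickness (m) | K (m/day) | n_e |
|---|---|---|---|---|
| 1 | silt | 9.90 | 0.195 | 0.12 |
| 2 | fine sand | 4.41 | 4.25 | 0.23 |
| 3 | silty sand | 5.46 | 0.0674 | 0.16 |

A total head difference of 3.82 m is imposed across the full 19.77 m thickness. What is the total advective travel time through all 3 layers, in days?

With flow normal to the layers, continuity requires the same specific discharge q through every layer.
Σ(b_i/K_i) = 9.90/0.195 + 4.41/4.25 + 5.46/0.0674 = 132.8 d.
q = Δh / Σ(b_i/K_i) = 3.82 / 132.8 = 0.02876 m/day.
In each layer the seepage velocity is v_i = q/n_i, so the layer transit time is t_i = b_i·n_i / q:
  layer 1 (silt): t_1 = 9.90 × 0.12 / 0.02876 = 41.31 d
  layer 2 (fine sand): t_2 = 4.41 × 0.23 / 0.02876 = 35.27 d
  layer 3 (silty sand): t_3 = 5.46 × 0.16 / 0.02876 = 30.37 d
Total t = Σ t_i = 106.9 days.

107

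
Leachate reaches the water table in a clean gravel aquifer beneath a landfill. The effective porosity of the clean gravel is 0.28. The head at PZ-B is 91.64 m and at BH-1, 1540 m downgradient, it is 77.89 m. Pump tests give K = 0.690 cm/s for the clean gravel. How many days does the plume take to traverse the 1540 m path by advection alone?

81.0

Convert K: 0.690 cm/s × 864 = 596.2 m/day.
Hydraulic gradient i = (91.64 − 77.89) / 1540 = 13.75 / 1540 = 0.008929.
Darcy flux q = K · i = 596.2 × 0.008929 = 5.323 m/day.
Seepage velocity v = q / n_e = 5.323 / 0.28 = 19.01 m/day.
Travel time t = L / v = 1540 / 19.01 = 81.01 days.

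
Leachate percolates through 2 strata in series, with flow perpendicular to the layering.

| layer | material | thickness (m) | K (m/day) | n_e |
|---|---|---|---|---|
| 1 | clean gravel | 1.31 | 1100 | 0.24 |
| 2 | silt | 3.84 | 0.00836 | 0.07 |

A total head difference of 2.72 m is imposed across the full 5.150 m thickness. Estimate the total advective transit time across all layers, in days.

With flow normal to the layers, continuity requires the same specific discharge q through every layer.
Σ(b_i/K_i) = 1.31/1100 + 3.84/0.00836 = 459.3 d.
q = Δh / Σ(b_i/K_i) = 2.72 / 459.3 = 0.005922 m/day.
In each layer the seepage velocity is v_i = q/n_i, so the layer transit time is t_i = b_i·n_i / q:
  layer 1 (clean gravel): t_1 = 1.31 × 0.24 / 0.005922 = 53.09 d
  layer 2 (silt): t_2 = 3.84 × 0.07 / 0.005922 = 45.39 d
Total t = Σ t_i = 98.49 days.

98.5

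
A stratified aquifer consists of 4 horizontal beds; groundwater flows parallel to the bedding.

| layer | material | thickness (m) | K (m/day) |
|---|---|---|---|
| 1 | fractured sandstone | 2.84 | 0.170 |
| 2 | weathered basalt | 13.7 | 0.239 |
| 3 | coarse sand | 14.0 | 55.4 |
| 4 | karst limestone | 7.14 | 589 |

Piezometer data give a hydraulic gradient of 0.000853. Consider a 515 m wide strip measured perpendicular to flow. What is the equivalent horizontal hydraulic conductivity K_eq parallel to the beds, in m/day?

Flow is parallel to layering, so each bed carries its own Darcy discharge and the transmissivities add.
Σ(K_i·b_i) = 0.170×2.84 + 0.239×13.7 + 55.4×14.0 + 589×7.14 = 4985 m²/day.
Total thickness b = 37.68 m, so K_eq = Σ(K_i·b_i)/b = 132.3 m/day.

132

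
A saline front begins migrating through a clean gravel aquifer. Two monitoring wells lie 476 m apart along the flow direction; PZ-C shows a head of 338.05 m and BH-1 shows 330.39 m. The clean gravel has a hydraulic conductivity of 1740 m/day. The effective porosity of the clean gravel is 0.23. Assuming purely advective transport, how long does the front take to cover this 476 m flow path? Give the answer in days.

Hydraulic gradient i = (338.05 − 330.39) / 476 = 7.66 / 476 = 0.01609.
Darcy flux q = K · i = 1740 × 0.01609 = 28.00 m/day.
Seepage velocity v = q / n_e = 28.00 / 0.23 = 121.7 m/day.
Travel time t = L / v = 476 / 121.7 = 3.910 days.

3.91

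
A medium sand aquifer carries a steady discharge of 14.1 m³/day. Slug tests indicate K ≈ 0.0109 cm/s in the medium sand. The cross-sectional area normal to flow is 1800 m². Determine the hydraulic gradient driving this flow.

0.000832

Convert K: 0.0109 cm/s × 864 = 9.418 m/day.
From Q = K·A·i, i = Q / (K·A) = 14.1 / (9.418 × 1800) = 0.0008318.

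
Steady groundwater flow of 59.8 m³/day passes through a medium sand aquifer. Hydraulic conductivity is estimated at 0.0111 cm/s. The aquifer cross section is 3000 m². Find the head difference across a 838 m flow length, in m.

1.74

Convert K: 0.0111 cm/s × 864 = 9.590 m/day.
From Q = K·A·i, i = Q / (K·A) = 59.8 / (9.590 × 3000) = 0.002078.
Head loss Δh = i · L = 0.002078 × 838 = 1.742 m.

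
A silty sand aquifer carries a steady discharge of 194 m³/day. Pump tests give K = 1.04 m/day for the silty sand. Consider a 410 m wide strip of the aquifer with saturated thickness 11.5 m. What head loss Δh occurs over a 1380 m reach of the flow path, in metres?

Cross-sectional area A = 410 × 11.5 = 4715 m².
From Q = K·A·i, i = Q / (K·A) = 194 / (1.040 × 4715) = 0.03956.
Head loss Δh = i · L = 0.03956 × 1380 = 54.60 m.

54.6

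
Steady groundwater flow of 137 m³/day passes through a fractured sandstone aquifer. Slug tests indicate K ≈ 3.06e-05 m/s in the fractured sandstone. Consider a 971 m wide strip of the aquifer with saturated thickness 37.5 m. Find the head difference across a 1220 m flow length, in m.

Convert K: 3.06e-05 m/s × 86400 = 2.644 m/day.
Cross-sectional area A = 971 × 37.5 = 36412 m².
From Q = K·A·i, i = Q / (K·A) = 137 / (2.644 × 36412) = 0.001423.
Head loss Δh = i · L = 0.001423 × 1220 = 1.736 m.

1.74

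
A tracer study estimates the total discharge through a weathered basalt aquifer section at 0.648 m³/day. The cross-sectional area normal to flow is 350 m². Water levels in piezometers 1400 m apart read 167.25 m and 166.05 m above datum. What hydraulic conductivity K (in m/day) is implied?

2.16

Hydraulic gradient i = (167.25 − 166.05) / 1400 = 1.2 / 1400 = 0.0008571.
From Q = K·A·i, K = Q / (A·i) = 0.648 / (350.0 × 0.0008571) = 2.160 m/day.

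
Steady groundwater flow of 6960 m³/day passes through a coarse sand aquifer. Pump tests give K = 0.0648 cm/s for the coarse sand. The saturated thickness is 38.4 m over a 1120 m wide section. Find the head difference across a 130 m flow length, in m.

Convert K: 0.0648 cm/s × 864 = 55.99 m/day.
Cross-sectional area A = 1120 × 38.4 = 43008 m².
From Q = K·A·i, i = Q / (K·A) = 6960 / (55.99 × 43008) = 0.002890.
Head loss Δh = i · L = 0.002890 × 130 = 0.3758 m.

0.376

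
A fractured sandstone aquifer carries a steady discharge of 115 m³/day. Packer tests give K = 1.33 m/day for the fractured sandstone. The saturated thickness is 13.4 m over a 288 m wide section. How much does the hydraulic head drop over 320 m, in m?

7.17

Cross-sectional area A = 288 × 13.4 = 3859 m².
From Q = K·A·i, i = Q / (K·A) = 115 / (1.330 × 3859) = 0.02241.
Head loss Δh = i · L = 0.02241 × 320 = 7.170 m.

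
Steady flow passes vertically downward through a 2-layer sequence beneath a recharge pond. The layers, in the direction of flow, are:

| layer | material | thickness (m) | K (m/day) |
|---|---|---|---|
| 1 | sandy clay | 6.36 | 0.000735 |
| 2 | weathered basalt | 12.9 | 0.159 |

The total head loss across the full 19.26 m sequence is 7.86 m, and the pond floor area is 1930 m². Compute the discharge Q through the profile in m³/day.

1.74

Flow is perpendicular to layering, so the layers act in series and the equivalent K is the thickness-weighted harmonic mean.
Total thickness L = 6.36 + 12.9 = 19.26 m.
Σ(b_i/K_i) = 6.36/0.000735 + 12.9/0.159 = 8734 d.
K_eq = L / Σ(b_i/K_i) = 19.26 / 8734 = 0.002205 m/day.
Q = K_eq · A · (Δh/L) = 0.002205 × 1930 × (7.86/19.26) = 1.737 m³/day.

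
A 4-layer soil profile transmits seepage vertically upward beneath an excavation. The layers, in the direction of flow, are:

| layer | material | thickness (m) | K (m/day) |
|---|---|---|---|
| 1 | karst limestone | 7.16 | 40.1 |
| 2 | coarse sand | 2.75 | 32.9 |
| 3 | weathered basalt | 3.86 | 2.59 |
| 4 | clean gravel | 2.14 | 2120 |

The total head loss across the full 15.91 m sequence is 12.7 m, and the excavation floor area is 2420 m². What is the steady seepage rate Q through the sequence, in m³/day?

Flow is perpendicular to layering, so the layers act in series and the equivalent K is the thickness-weighted harmonic mean.
Total thickness L = 7.16 + 2.75 + 3.86 + 2.14 = 15.91 m.
Σ(b_i/K_i) = 7.16/40.1 + 2.75/32.9 + 3.86/2.59 + 2.14/2120 = 1.753 d.
K_eq = L / Σ(b_i/K_i) = 15.91 / 1.753 = 9.073 m/day.
Q = K_eq · A · (Δh/L) = 9.073 × 2420 × (12.7/15.91) = 17527 m³/day.

17500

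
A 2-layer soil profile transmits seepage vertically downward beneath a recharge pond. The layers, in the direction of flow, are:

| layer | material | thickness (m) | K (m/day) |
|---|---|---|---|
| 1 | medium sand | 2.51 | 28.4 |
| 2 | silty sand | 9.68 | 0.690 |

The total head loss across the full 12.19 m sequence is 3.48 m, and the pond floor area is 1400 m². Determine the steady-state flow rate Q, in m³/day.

Flow is perpendicular to layering, so the layers act in series and the equivalent K is the thickness-weighted harmonic mean.
Total thickness L = 2.51 + 9.68 = 12.19 m.
Σ(b_i/K_i) = 2.51/28.4 + 9.68/0.690 = 14.12 d.
K_eq = L / Σ(b_i/K_i) = 12.19 / 14.12 = 0.8635 m/day.
Q = K_eq · A · (Δh/L) = 0.8635 × 1400 × (3.48/12.19) = 345.1 m³/day.

345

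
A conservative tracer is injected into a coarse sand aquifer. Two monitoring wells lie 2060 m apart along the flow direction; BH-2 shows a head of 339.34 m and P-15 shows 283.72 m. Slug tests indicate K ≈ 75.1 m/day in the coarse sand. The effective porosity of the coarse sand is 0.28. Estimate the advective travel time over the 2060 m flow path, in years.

Hydraulic gradient i = (339.34 − 283.72) / 2060 = 55.62 / 2060 = 0.02700.
Darcy flux q = K · i = 75.10 × 0.02700 = 2.028 m/day.
Seepage velocity v = q / n_e = 2.028 / 0.28 = 7.242 m/day.
Travel time t = L / v = 2060 / 7.242 = 284.5 days = 0.7788 years.

0.779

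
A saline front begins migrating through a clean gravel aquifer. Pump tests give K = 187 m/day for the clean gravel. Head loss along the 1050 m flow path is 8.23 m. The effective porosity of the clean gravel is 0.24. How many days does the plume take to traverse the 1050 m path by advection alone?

172

Hydraulic gradient i = Δh / L = 8.23 / 1050 = 0.007838.
Darcy flux q = K · i = 187.0 × 0.007838 = 1.466 m/day.
Seepage velocity v = q / n_e = 1.466 / 0.24 = 6.107 m/day.
Travel time t = L / v = 1050 / 6.107 = 171.9 days.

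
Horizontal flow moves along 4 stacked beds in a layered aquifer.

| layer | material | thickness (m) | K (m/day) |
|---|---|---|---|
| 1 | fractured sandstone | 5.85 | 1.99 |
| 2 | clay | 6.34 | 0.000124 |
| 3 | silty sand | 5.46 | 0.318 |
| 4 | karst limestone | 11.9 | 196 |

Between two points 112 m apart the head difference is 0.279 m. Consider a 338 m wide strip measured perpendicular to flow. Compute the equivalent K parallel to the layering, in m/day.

79.4

Flow is parallel to layering, so each bed carries its own Darcy discharge and the transmissivities add.
Σ(K_i·b_i) = 1.99×5.85 + 0.000124×6.34 + 0.318×5.46 + 196×11.9 = 2346 m²/day.
Total thickness b = 29.55 m, so K_eq = Σ(K_i·b_i)/b = 79.38 m/day.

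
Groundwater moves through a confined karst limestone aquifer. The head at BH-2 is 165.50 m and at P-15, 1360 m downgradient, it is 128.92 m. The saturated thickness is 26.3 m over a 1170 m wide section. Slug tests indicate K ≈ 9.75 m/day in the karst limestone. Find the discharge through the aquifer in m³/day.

8070

Cross-sectional area A = 1170 × 26.3 = 30771 m².
Hydraulic gradient i = (165.50 − 128.92) / 1360 = 36.58 / 1360 = 0.02690.
Darcy's law: Q = K · A · i = 9.750 × 30771 × 0.02690 = 8070 m³/day.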